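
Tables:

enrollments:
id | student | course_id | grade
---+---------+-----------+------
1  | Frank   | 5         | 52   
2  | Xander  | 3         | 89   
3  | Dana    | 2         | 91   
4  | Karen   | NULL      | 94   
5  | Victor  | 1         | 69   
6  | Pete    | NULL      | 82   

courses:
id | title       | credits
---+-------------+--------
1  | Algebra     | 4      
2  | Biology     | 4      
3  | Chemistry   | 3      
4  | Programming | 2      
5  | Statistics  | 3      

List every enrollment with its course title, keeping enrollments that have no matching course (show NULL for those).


LEFT JOIN keeps every row from enrollments (the left table); where course_id has no match in courses, the course columns become NULL. Walk through each enrollment:
  - enrollment 1 (Frank): course_id=5 -> matches Statistics
  - enrollment 2 (Xander): course_id=3 -> matches Chemistry
  - enrollment 3 (Dana): course_id=2 -> matches Biology
  - enrollment 4 (Karen): course_id=NULL, no match -> kept with NULL
  - enrollment 5 (Victor): course_id=1 -> matches Algebra
  - enrollment 6 (Pete): course_id=NULL, no match -> kept with NULL
All 6 rows appear; 2 have NULL course.

SQL:
SELECT a.student, b.title AS course
FROM enrollments a
LEFT JOIN courses b ON a.course_id = b.id

Result:
student | course    
--------+-----------
Frank   | Statistics
Xander  | Chemistry 
Dana    | Biology   
Karen   | NULL      
Victor  | Algebra   
Pete    | NULL      


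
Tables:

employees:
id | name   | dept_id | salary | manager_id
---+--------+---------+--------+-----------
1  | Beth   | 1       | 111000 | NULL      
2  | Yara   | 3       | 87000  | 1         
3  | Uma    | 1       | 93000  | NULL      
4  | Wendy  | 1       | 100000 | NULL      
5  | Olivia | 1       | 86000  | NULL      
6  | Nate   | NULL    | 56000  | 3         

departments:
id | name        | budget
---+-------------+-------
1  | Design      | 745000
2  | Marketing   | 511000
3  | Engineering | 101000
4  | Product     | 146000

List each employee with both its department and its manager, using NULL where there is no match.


Two LEFT JOINs from the same base table employees: one to departments via dept_id, one to employees itself via manager_id. Both are LEFT so every employee is preserved.
Match against departments:
  - employee 1 (Beth): dept_id=1 -> matches Design
  - employee 2 (Yara): dept_id=3 -> matches Engineering
  - employee 3 (Uma): dept_id=1 -> matches Design
  - employee 4 (Wendy): dept_id=1 -> matches Design
  - employee 5 (Olivia): dept_id=1 -> matches Design
  - employee 6 (Nate): dept_id=NULL, no match -> kept with NULL
Match against employees (self):
  - employee 1 (Beth): manager_id=NULL -> NULL
  - employee 2 (Yara): manager_id=1 -> Beth
  - employee 3 (Uma): manager_id=NULL -> NULL
  - employee 4 (Wendy): manager_id=NULL -> NULL
  - employee 5 (Olivia): manager_id=NULL -> NULL
  - employee 6 (Nate): manager_id=3 -> Uma

SQL:
SELECT a.name, b.name AS department, c.name AS manager
FROM employees a
LEFT JOIN departments b ON a.dept_id = b.id
LEFT JOIN employees c ON a.manager_id = c.id

Result:
name   | department  | manager
-------+-------------+--------
Beth   | Design      | NULL   
Yara   | Engineering | Beth   
Uma    | Design      | NULL   
Wendy  | Design      | NULL   
Olivia | Design      | NULL   
Nate   | NULL        | Uma    


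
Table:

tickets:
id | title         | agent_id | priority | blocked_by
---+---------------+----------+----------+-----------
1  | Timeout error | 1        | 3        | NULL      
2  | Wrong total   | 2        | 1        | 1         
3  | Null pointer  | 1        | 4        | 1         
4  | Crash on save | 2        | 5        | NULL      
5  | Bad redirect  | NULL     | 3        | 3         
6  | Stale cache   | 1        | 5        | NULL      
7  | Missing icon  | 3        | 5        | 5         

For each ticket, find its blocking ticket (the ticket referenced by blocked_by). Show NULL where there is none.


This is a self-join: tickets is joined to a second copy of itself, matching each row's blocked_by to another row's id. Use LEFT JOIN so rows with blocked_by=NULL are kept.
  - ticket 1 (Timeout error): blocked_by=NULL -> NULL
  - ticket 2 (Wrong total): blocked_by=1 -> Timeout error
  - ticket 3 (Null pointer): blocked_by=1 -> Timeout error
  - ticket 4 (Crash on save): blocked_by=NULL -> NULL
  - ticket 5 (Bad redirect): blocked_by=3 -> Null pointer
  - ticket 6 (Stale cache): blocked_by=NULL -> NULL
  - ticket 7 (Missing icon): blocked_by=5 -> Bad redirect

SQL:
SELECT a.title AS item, b.title AS blocked_by
FROM tickets a
LEFT JOIN tickets b ON a.blocked_by = b.id

Result:
item          | blocked_by   
--------------+--------------
Timeout error | NULL         
Wrong total   | Timeout error
Null pointer  | Timeout error
Crash on save | NULL         
Bad redirect  | Null pointer 
Stale cache   | NULL         
Missing icon  | Bad redirect 


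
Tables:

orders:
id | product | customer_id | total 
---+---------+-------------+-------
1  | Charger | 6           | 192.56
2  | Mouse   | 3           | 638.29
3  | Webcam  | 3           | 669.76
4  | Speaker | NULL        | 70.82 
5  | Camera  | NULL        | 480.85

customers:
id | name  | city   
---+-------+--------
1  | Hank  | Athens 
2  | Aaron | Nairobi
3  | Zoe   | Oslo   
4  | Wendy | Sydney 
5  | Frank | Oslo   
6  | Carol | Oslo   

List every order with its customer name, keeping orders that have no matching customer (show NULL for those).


LEFT JOIN keeps every row from orders (the left table); where customer_id has no match in customers, the customer columns become NULL. Walk through each order:
  - order 1 (Charger): customer_id=6 -> matches Carol
  - order 2 (Mouse): customer_id=3 -> matches Zoe
  - order 3 (Webcam): customer_id=3 -> matches Zoe
  - order 4 (Speaker): customer_id=NULL, no match -> kept with NULL
  - order 5 (Camera): customer_id=NULL, no match -> kept with NULL
All 5 rows appear; 2 have NULL customer.

SQL:
SELECT a.product, b.name AS customer
FROM orders a
LEFT JOIN customers b ON a.customer_id = b.id

Result:
product | customer
--------+---------
Charger | Carol   
Mouse   | Zoe     
Webcam  | Zoe     
Speaker | NULL    
Camera  | NULL    


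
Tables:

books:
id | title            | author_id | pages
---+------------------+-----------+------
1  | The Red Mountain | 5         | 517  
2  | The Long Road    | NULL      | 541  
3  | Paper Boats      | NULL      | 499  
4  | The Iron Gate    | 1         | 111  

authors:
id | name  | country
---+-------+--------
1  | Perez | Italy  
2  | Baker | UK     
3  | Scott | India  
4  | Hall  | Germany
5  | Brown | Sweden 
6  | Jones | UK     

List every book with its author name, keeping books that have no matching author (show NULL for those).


LEFT JOIN keeps every row from books (the left table); where author_id has no match in authors, the author columns become NULL. Walk through each book:
  - book 1 (The Red Mountain): author_id=5 -> matches Brown
  - book 2 (The Long Road): author_id=NULL, no match -> kept with NULL
  - book 3 (Paper Boats): author_id=NULL, no match -> kept with NULL
  - book 4 (The Iron Gate): author_id=1 -> matches Perez
All 4 rows appear; 2 have NULL author.

SQL:
SELECT a.title, b.name AS author
FROM books a
LEFT JOIN authors b ON a.author_id = b.id

Result:
title            | author
-----------------+-------
The Red Mountain | Brown 
The Long Road    | NULL  
Paper Boats      | NULL  
The Iron Gate    | Perez 


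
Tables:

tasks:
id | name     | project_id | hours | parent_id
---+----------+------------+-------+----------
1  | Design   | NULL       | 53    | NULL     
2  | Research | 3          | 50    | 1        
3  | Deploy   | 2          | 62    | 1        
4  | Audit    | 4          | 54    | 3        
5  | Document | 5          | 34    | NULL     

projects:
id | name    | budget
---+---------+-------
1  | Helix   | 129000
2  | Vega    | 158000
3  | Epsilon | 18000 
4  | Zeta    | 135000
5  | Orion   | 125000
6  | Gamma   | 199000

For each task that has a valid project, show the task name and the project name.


INNER JOIN keeps only tasks rows whose project_id matches an id in projects. Walk through each task:
  - task 1 (Design): project_id=NULL, no match -> dropped
  - task 2 (Research): project_id=3 -> matches Epsilon
  - task 3 (Deploy): project_id=2 -> matches Vega
  - task 4 (Audit): project_id=4 -> matches Zeta
  - task 5 (Document): project_id=5 -> matches Orion
So 1 of 5 rows is dropped.

SQL:
SELECT a.name, b.name AS project
FROM tasks a
INNER JOIN projects b ON a.project_id = b.id

Result:
name     | project
---------+--------
Research | Epsilon
Deploy   | Vega   
Audit    | Zeta   
Document | Orion  


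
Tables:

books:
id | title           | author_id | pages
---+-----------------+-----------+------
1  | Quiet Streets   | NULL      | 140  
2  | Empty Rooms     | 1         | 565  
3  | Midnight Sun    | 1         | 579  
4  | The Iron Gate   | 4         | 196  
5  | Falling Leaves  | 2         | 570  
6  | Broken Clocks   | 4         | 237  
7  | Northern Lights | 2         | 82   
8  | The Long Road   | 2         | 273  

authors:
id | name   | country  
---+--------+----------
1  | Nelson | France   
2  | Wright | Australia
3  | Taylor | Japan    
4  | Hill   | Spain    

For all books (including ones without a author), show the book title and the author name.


LEFT JOIN keeps every row from books (the left table); where author_id has no match in authors, the author columns become NULL. Walk through each book:
  - book 1 (Quiet Streets): author_id=NULL, no match -> kept with NULL
  - book 2 (Empty Rooms): author_id=1 -> matches Nelson
  - book 3 (Midnight Sun): author_id=1 -> matches Nelson
  - book 4 (The Iron Gate): author_id=4 -> matches Hill
  - book 5 (Falling Leaves): author_id=2 -> matches Wright
  - book 6 (Broken Clocks): author_id=4 -> matches Hill
  - book 7 (Northern Lights): author_id=2 -> matches Wright
  - book 8 (The Long Road): author_id=2 -> matches Wright
All 8 rows appear; 1 has NULL author.

SQL:
SELECT a.title, b.name AS author
FROM books a
LEFT JOIN authors b ON a.author_id = b.id

Result:
title           | author
----------------+-------
Quiet Streets   | NULL  
Empty Rooms     | Nelson
Midnight Sun    | Nelson
The Iron Gate   | Hill  
Falling Leaves  | Wright
Broken Clocks   | Hill  
Northern Lights | Wright
The Long Road   | Wright


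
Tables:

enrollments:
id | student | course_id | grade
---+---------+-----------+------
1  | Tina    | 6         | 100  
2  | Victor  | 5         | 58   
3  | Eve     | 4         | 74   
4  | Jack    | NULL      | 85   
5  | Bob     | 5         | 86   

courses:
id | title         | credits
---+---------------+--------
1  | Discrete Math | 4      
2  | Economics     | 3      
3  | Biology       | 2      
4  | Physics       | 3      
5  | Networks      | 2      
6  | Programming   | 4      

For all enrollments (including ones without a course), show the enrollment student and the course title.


LEFT JOIN keeps every row from enrollments (the left table); where course_id has no match in courses, the course columns become NULL. Walk through each enrollment:
  - enrollment 1 (Tina): course_id=6 -> matches Programming
  - enrollment 2 (Victor): course_id=5 -> matches Networks
  - enrollment 3 (Eve): course_id=4 -> matches Physics
  - enrollment 4 (Jack): course_id=NULL, no match -> kept with NULL
  - enrollment 5 (Bob): course_id=5 -> matches Networks
All 5 rows appear; 1 has NULL course.

SQL:
SELECT a.student, b.title AS course
FROM enrollments a
LEFT JOIN courses b ON a.course_id = b.id

Result:
student | course     
--------+------------
Tina    | Programming
Victor  | Networks   
Eve     | Physics    
Jack    | NULL       
Bob     | Networks   


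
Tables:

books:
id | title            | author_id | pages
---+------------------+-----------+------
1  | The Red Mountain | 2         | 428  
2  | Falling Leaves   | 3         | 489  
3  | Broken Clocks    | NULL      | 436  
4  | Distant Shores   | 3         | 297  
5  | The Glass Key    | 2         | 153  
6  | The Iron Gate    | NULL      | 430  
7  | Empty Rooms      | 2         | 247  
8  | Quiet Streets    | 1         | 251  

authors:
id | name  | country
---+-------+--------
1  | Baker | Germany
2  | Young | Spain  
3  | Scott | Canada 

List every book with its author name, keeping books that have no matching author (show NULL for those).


LEFT JOIN keeps every row from books (the left table); where author_id has no match in authors, the author columns become NULL. Walk through each book:
  - book 1 (The Red Mountain): author_id=2 -> matches Young
  - book 2 (Falling Leaves): author_id=3 -> matches Scott
  - book 3 (Broken Clocks): author_id=NULL, no match -> kept with NULL
  - book 4 (Distant Shores): author_id=3 -> matches Scott
  - book 5 (The Glass Key): author_id=2 -> matches Young
  - book 6 (The Iron Gate): author_id=NULL, no match -> kept with NULL
  - book 7 (Empty Rooms): author_id=2 -> matches Young
  - book 8 (Quiet Streets): author_id=1 -> matches Baker
All 8 rows appear; 2 have NULL author.

SQL:
SELECT a.title, b.name AS author
FROM books a
LEFT JOIN authors b ON a.author_id = b.id

Result:
title            | author
-----------------+-------
The Red Mountain | Young 
Falling Leaves   | Scott 
Broken Clocks    | NULL  
Distant Shores   | Scott 
The Glass Key    | Young 
The Iron Gate    | NULL  
Empty Rooms      | Young 
Quiet Streets    | Baker 


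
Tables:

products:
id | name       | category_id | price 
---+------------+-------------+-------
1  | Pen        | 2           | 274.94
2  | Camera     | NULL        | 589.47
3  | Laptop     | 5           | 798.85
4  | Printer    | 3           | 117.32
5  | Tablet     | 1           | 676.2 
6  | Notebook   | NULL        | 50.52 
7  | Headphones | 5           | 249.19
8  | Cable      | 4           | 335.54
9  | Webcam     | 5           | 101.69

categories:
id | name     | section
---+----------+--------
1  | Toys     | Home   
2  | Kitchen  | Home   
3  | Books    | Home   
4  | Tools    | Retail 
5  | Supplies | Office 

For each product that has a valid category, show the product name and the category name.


INNER JOIN keeps only products rows whose category_id matches an id in categories. Walk through each product:
  - product 1 (Pen): category_id=2 -> matches Kitchen
  - product 2 (Camera): category_id=NULL, no match -> dropped
  - product 3 (Laptop): category_id=5 -> matches Supplies
  - product 4 (Printer): category_id=3 -> matches Books
  - product 5 (Tablet): category_id=1 -> matches Toys
  - product 6 (Notebook): category_id=NULL, no match -> dropped
  - product 7 (Headphones): category_id=5 -> matches Supplies
  - product 8 (Cable): category_id=4 -> matches Tools
  - product 9 (Webcam): category_id=5 -> matches Supplies
So 2 of 9 rows are dropped.

SQL:
SELECT a.name, b.name AS category
FROM products a
INNER JOIN categories b ON a.category_id = b.id

Result:
name       | category
-----------+---------
Pen        | Kitchen 
Laptop     | Supplies
Printer    | Books   
Tablet     | Toys    
Headphones | Supplies
Cable      | Tools   
Webcam     | Supplies


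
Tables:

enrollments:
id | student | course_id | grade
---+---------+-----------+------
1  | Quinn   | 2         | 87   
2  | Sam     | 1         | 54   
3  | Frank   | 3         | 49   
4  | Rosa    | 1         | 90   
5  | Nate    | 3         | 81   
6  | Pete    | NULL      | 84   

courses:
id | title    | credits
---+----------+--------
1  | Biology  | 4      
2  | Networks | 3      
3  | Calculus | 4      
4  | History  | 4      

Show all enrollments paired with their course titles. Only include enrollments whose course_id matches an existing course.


INNER JOIN keeps only enrollments rows whose course_id matches an id in courses. Walk through each enrollment:
  - enrollment 1 (Quinn): course_id=2 -> matches Networks
  - enrollment 2 (Sam): course_id=1 -> matches Biology
  - enrollment 3 (Frank): course_id=3 -> matches Calculus
  - enrollment 4 (Rosa): course_id=1 -> matches Biology
  - enrollment 5 (Nate): course_id=3 -> matches Calculus
  - enrollment 6 (Pete): course_id=NULL, no match -> dropped
So 1 of 6 rows is dropped.

SQL:
SELECT a.student, b.title AS course
FROM enrollments a
INNER JOIN courses b ON a.course_id = b.id

Result:
student | course  
--------+---------
Quinn   | Networks
Sam     | Biology 
Frank   | Calculus
Rosa    | Biology 
Nate    | Calculus


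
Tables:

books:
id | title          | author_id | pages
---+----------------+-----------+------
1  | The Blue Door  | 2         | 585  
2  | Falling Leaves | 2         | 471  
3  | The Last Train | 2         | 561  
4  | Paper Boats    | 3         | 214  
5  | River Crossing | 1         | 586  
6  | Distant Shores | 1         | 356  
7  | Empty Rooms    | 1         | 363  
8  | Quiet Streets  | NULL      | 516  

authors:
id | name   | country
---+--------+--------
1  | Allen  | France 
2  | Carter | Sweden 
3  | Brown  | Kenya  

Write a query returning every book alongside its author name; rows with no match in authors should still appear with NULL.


LEFT JOIN keeps every row from books (the left table); where author_id has no match in authors, the author columns become NULL. Walk through each book:
  - book 1 (The Blue Door): author_id=2 -> matches Carter
  - book 2 (Falling Leaves): author_id=2 -> matches Carter
  - book 3 (The Last Train): author_id=2 -> matches Carter
  - book 4 (Paper Boats): author_id=3 -> matches Brown
  - book 5 (River Crossing): author_id=1 -> matches Allen
  - book 6 (Distant Shores): author_id=1 -> matches Allen
  - book 7 (Empty Rooms): author_id=1 -> matches Allen
  - book 8 (Quiet Streets): author_id=NULL, no match -> kept with NULL
All 8 rows appear; 1 has NULL author.

SQL:
SELECT a.title, b.name AS author
FROM books a
LEFT JOIN authors b ON a.author_id = b.id

Result:
title          | author
---------------+-------
The Blue Door  | Carter
Falling Leaves | Carter
The Last Train | Carter
Paper Boats    | Brown 
River Crossing | Allen 
Distant Shores | Allen 
Empty Rooms    | Allen 
Quiet Streets  | NULL  


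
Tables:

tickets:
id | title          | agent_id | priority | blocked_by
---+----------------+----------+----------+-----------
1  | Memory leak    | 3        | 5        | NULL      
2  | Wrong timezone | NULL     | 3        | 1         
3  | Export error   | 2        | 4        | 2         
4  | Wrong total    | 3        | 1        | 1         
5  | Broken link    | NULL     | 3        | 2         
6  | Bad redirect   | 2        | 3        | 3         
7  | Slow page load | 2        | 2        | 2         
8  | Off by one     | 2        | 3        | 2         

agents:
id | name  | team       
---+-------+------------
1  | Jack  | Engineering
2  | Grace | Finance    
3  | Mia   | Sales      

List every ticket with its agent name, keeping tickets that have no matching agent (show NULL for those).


LEFT JOIN keeps every row from tickets (the left table); where agent_id has no match in agents, the agent columns become NULL. Walk through each ticket:
  - ticket 1 (Memory leak): agent_id=3 -> matches Mia
  - ticket 2 (Wrong timezone): agent_id=NULL, no match -> kept with NULL
  - ticket 3 (Export error): agent_id=2 -> matches Grace
  - ticket 4 (Wrong total): agent_id=3 -> matches Mia
  - ticket 5 (Broken link): agent_id=NULL, no match -> kept with NULL
  - ticket 6 (Bad redirect): agent_id=2 -> matches Grace
  - ticket 7 (Slow page load): agent_id=2 -> matches Grace
  - ticket 8 (Off by one): agent_id=2 -> matches Grace
All 8 rows appear; 2 have NULL agent.

SQL:
SELECT a.title, b.name AS agent
FROM tickets a
LEFT JOIN agents b ON a.agent_id = b.id

Result:
title          | agent
---------------+------
Memory leak    | Mia  
Wrong timezone | NULL 
Export error   | Grace
Wrong total    | Mia  
Broken link    | NULL 
Bad redirect   | Grace
Slow page load | Grace
Off by one     | Grace


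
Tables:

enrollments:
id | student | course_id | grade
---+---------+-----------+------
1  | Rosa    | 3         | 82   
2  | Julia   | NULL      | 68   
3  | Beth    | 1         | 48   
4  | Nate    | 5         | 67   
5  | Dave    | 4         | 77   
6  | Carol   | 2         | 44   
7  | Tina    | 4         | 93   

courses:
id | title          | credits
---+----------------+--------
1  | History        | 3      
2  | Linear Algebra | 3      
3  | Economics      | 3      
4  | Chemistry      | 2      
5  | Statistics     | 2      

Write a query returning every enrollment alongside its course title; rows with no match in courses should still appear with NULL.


LEFT JOIN keeps every row from enrollments (the left table); where course_id has no match in courses, the course columns become NULL. Walk through each enrollment:
  - enrollment 1 (Rosa): course_id=3 -> matches Economics
  - enrollment 2 (Julia): course_id=NULL, no match -> kept with NULL
  - enrollment 3 (Beth): course_id=1 -> matches History
  - enrollment 4 (Nate): course_id=5 -> matches Statistics
  - enrollment 5 (Dave): course_id=4 -> matches Chemistry
  - enrollment 6 (Carol): course_id=2 -> matches Linear Algebra
  - enrollment 7 (Tina): course_id=4 -> matches Chemistry
All 7 rows appear; 1 has NULL course.

SQL:
SELECT a.student, b.title AS course
FROM enrollments a
LEFT JOIN courses b ON a.course_id = b.id

Result:
student | course        
--------+---------------
Rosa    | Economics     
Julia   | NULL          
Beth    | History       
Nate    | Statistics    
Dave    | Chemistry     
Carol   | Linear Algebra
Tina    | Chemistry     


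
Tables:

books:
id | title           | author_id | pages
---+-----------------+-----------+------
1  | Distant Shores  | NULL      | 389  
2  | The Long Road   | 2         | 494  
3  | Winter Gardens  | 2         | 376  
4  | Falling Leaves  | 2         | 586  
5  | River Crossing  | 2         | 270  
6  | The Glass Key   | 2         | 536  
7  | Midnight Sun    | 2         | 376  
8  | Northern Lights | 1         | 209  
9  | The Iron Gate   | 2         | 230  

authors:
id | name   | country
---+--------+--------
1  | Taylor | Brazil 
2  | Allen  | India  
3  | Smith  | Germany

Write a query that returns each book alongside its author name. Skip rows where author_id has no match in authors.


INNER JOIN keeps only books rows whose author_id matches an id in authors. Walk through each book:
  - book 1 (Distant Shores): author_id=NULL, no match -> dropped
  - book 2 (The Long Road): author_id=2 -> matches Allen
  - book 3 (Winter Gardens): author_id=2 -> matches Allen
  - book 4 (Falling Leaves): author_id=2 -> matches Allen
  - book 5 (River Crossing): author_id=2 -> matches Allen
  - book 6 (The Glass Key): author_id=2 -> matches Allen
  - book 7 (Midnight Sun): author_id=2 -> matches Allen
  - book 8 (Northern Lights): author_id=1 -> matches Taylor
  - book 9 (The Iron Gate): author_id=2 -> matches Allen
So 1 of 9 rows is dropped.

SQL:
SELECT a.title, b.name AS author
FROM books a
INNER JOIN authors b ON a.author_id = b.id

Result:
title           | author
----------------+-------
The Long Road   | Allen 
Winter Gardens  | Allen 
Falling Leaves  | Allen 
River Crossing  | Allen 
The Glass Key   | Allen 
Midnight Sun    | Allen 
Northern Lights | Taylor
The Iron Gate   | Allen 


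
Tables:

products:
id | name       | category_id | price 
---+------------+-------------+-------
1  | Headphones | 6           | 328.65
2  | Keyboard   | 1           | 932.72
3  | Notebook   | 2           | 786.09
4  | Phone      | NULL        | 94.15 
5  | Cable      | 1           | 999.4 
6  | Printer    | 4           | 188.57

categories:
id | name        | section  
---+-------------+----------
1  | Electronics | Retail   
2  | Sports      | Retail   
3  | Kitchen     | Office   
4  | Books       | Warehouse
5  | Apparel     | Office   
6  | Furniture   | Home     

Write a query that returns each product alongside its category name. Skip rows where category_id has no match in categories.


INNER JOIN keeps only products rows whose category_id matches an id in categories. Walk through each product:
  - product 1 (Headphones): category_id=6 -> matches Furniture
  - product 2 (Keyboard): category_id=1 -> matches Electronics
  - product 3 (Notebook): category_id=2 -> matches Sports
  - product 4 (Phone): category_id=NULL, no match -> dropped
  - product 5 (Cable): category_id=1 -> matches Electronics
  - product 6 (Printer): category_id=4 -> matches Books
So 1 of 6 rows is dropped.

SQL:
SELECT a.name, b.name AS category
FROM products a
INNER JOIN categories b ON a.category_id = b.id

Result:
name       | category   
-----------+------------
Headphones | Furniture  
Keyboard   | Electronics
Notebook   | Sports     
Cable      | Electronics
Printer    | Books      


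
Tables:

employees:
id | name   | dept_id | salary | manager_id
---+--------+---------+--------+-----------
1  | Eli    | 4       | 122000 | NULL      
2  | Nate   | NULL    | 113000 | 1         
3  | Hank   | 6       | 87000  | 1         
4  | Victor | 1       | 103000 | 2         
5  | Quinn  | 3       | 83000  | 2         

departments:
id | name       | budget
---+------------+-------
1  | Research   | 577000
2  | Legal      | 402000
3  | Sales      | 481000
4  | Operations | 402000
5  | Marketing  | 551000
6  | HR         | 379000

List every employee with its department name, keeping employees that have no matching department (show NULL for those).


LEFT JOIN keeps every row from employees (the left table); where dept_id has no match in departments, the department columns become NULL. Walk through each employee:
  - employee 1 (Eli): dept_id=4 -> matches Operations
  - employee 2 (Nate): dept_id=NULL, no match -> kept with NULL
  - employee 3 (Hank): dept_id=6 -> matches HR
  - employee 4 (Victor): dept_id=1 -> matches Research
  - employee 5 (Quinn): dept_id=3 -> matches Sales
All 5 rows appear; 1 has NULL department.

SQL:
SELECT a.name, b.name AS department
FROM employees a
LEFT JOIN departments b ON a.dept_id = b.id

Result:
name   | department
-------+-----------
Eli    | Operations
Nate   | NULL      
Hank   | HR        
Victor | Research  
Quinn  | Sales     


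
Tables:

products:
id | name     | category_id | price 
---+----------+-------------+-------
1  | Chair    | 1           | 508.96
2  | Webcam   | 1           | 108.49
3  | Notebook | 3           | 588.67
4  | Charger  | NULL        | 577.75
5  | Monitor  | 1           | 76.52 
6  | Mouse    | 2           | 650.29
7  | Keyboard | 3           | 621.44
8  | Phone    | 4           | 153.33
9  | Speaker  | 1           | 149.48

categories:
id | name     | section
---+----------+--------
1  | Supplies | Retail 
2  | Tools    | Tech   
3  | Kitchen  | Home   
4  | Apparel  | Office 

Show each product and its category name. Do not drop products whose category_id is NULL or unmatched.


LEFT JOIN keeps every row from products (the left table); where category_id has no match in categories, the category columns become NULL. Walk through each product:
  - product 1 (Chair): category_id=1 -> matches Supplies
  - product 2 (Webcam): category_id=1 -> matches Supplies
  - product 3 (Notebook): category_id=3 -> matches Kitchen
  - product 4 (Charger): category_id=NULL, no match -> kept with NULL
  - product 5 (Monitor): category_id=1 -> matches Supplies
  - product 6 (Mouse): category_id=2 -> matches Tools
  - product 7 (Keyboard): category_id=3 -> matches Kitchen
  - product 8 (Phone): category_id=4 -> matches Apparel
  - product 9 (Speaker): category_id=1 -> matches Supplies
All 9 rows appear; 1 has NULL category.

SQL:
SELECT a.name, b.name AS category
FROM products a
LEFT JOIN categories b ON a.category_id = b.id

Result:
name     | category
---------+---------
Chair    | Supplies
Webcam   | Supplies
Notebook | Kitchen 
Charger  | NULL    
Monitor  | Supplies
Mouse    | Tools   
Keyboard | Kitchen 
Phone    | Apparel 
Speaker  | Supplies


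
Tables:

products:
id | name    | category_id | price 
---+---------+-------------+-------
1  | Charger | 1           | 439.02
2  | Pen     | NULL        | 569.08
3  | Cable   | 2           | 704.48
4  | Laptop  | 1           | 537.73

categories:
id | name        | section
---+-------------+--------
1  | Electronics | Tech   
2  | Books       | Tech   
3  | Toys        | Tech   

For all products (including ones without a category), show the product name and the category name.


LEFT JOIN keeps every row from products (the left table); where category_id has no match in categories, the category columns become NULL. Walk through each product:
  - product 1 (Charger): category_id=1 -> matches Electronics
  - product 2 (Pen): category_id=NULL, no match -> kept with NULL
  - product 3 (Cable): category_id=2 -> matches Books
  - product 4 (Laptop): category_id=1 -> matches Electronics
All 4 rows appear; 1 has NULL category.

SQL:
SELECT a.name, b.name AS category
FROM products a
LEFT JOIN categories b ON a.category_id = b.id

Result:
name    | category   
--------+------------
Charger | Electronics
Pen     | NULL       
Cable   | Books      
Laptop  | Electronics


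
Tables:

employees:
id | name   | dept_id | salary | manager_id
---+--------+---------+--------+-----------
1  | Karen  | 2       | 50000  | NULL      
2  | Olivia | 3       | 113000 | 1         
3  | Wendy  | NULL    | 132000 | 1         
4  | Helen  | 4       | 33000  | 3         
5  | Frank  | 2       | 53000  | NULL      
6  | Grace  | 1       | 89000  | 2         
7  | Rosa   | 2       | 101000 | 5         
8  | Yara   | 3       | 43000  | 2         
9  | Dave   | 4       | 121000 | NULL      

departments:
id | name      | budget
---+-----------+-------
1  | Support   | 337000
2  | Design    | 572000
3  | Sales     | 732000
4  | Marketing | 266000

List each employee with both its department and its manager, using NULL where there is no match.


Two LEFT JOINs from the same base table employees: one to departments via dept_id, one to employees itself via manager_id. Both are LEFT so every employee is preserved.
Match against departments:
  - employee 1 (Karen): dept_id=2 -> matches Design
  - employee 2 (Olivia): dept_id=3 -> matches Sales
  - employee 3 (Wendy): dept_id=NULL, no match -> kept with NULL
  - employee 4 (Helen): dept_id=4 -> matches Marketing
  - employee 5 (Frank): dept_id=2 -> matches Design
  - employee 6 (Grace): dept_id=1 -> matches Support
  - employee 7 (Rosa): dept_id=2 -> matches Design
  - employee 8 (Yara): dept_id=3 -> matches Sales
  - employee 9 (Dave): dept_id=4 -> matches Marketing
Match against employees (self):
  - employee 1 (Karen): manager_id=NULL -> NULL
  - employee 2 (Olivia): manager_id=1 -> Karen
  - employee 3 (Wendy): manager_id=1 -> Karen
  - employee 4 (Helen): manager_id=3 -> Wendy
  - employee 5 (Frank): manager_id=NULL -> NULL
  - employee 6 (Grace): manager_id=2 -> Olivia
  - employee 7 (Rosa): manager_id=5 -> Frank
  - employee 8 (Yara): manager_id=2 -> Olivia
  - employee 9 (Dave): manager_id=NULL -> NULL

SQL:
SELECT a.name, b.name AS department, c.name AS manager
FROM employees a
LEFT JOIN departments b ON a.dept_id = b.id
LEFT JOIN employees c ON a.manager_id = c.id

Result:
name   | department | manager
-------+------------+--------
Karen  | Design     | NULL   
Olivia | Sales      | Karen  
Wendy  | NULL       | Karen  
Helen  | Marketing  | Wendy  
Frank  | Design     | NULL   
Grace  | Support    | Olivia 
Rosa   | Design     | Frank  
Yara   | Sales      | Olivia 
Dave   | Marketing  | NULL   


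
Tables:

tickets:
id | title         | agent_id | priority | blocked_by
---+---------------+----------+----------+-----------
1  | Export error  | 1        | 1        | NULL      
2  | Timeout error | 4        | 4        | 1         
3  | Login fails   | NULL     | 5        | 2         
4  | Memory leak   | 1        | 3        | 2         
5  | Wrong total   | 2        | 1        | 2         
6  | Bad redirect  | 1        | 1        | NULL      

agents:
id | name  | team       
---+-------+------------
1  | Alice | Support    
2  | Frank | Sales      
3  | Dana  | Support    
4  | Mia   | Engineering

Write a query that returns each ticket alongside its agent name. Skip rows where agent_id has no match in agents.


INNER JOIN keeps only tickets rows whose agent_id matches an id in agents. Walk through each ticket:
  - ticket 1 (Export error): agent_id=1 -> matches Alice
  - ticket 2 (Timeout error): agent_id=4 -> matches Mia
  - ticket 3 (Login fails): agent_id=NULL, no match -> dropped
  - ticket 4 (Memory leak): agent_id=1 -> matches Alice
  - ticket 5 (Wrong total): agent_id=2 -> matches Frank
  - ticket 6 (Bad redirect): agent_id=1 -> matches Alice
So 1 of 6 rows is dropped.

SQL:
SELECT a.title, b.name AS agent
FROM tickets a
INNER JOIN agents b ON a.agent_id = b.id

Result:
title         | agent
--------------+------
Export error  | Alice
Timeout error | Mia  
Memory leak   | Alice
Wrong total   | Frank
Bad redirect  | Alice


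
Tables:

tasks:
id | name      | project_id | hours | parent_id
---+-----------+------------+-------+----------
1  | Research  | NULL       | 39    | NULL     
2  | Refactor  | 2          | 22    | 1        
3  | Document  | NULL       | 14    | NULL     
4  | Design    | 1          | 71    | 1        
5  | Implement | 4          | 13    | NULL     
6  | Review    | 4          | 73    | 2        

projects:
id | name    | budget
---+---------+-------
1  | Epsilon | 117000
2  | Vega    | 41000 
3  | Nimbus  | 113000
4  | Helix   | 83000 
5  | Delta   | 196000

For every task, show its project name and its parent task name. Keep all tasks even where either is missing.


Two LEFT JOINs from the same base table tasks: one to projects via project_id, one to tasks itself via parent_id. Both are LEFT so every task is preserved.
Match against projects:
  - task 1 (Research): project_id=NULL, no match -> kept with NULL
  - task 2 (Refactor): project_id=2 -> matches Vega
  - task 3 (Document): project_id=NULL, no match -> kept with NULL
  - task 4 (Design): project_id=1 -> matches Epsilon
  - task 5 (Implement): project_id=4 -> matches Helix
  - task 6 (Review): project_id=4 -> matches Helix
Match against tasks (self):
  - task 1 (Research): parent_id=NULL -> NULL
  - task 2 (Refactor): parent_id=1 -> Research
  - task 3 (Document): parent_id=NULL -> NULL
  - task 4 (Design): parent_id=1 -> Research
  - task 5 (Implement): parent_id=NULL -> NULL
  - task 6 (Review): parent_id=2 -> Refactor

SQL:
SELECT a.name, b.name AS project, c.name AS parent
FROM tasks a
LEFT JOIN projects b ON a.project_id = b.id
LEFT JOIN tasks c ON a.parent_id = c.id

Result:
name      | project | parent  
----------+---------+---------
Research  | NULL    | NULL    
Refactor  | Vega    | Research
Document  | NULL    | NULL    
Design    | Epsilon | Research
Implement | Helix   | NULL    
Review    | Helix   | Refactor


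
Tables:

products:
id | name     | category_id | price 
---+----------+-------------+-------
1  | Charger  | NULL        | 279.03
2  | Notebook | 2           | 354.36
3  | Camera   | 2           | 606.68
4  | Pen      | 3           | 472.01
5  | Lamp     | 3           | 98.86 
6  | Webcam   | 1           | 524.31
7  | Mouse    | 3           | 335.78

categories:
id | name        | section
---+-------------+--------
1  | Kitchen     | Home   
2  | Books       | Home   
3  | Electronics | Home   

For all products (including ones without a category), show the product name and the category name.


LEFT JOIN keeps every row from products (the left table); where category_id has no match in categories, the category columns become NULL. Walk through each product:
  - product 1 (Charger): category_id=NULL, no match -> kept with NULL
  - product 2 (Notebook): category_id=2 -> matches Books
  - product 3 (Camera): category_id=2 -> matches Books
  - product 4 (Pen): category_id=3 -> matches Electronics
  - product 5 (Lamp): category_id=3 -> matches Electronics
  - product 6 (Webcam): category_id=1 -> matches Kitchen
  - product 7 (Mouse): category_id=3 -> matches Electronics
All 7 rows appear; 1 has NULL category.

SQL:
SELECT a.name, b.name AS category
FROM products a
LEFT JOIN categories b ON a.category_id = b.id

Result:
name     | category   
---------+------------
Charger  | NULL       
Notebook | Books      
Camera   | Books      
Pen      | Electronics
Lamp     | Electronics
Webcam   | Kitchen    
Mouse    | Electronics


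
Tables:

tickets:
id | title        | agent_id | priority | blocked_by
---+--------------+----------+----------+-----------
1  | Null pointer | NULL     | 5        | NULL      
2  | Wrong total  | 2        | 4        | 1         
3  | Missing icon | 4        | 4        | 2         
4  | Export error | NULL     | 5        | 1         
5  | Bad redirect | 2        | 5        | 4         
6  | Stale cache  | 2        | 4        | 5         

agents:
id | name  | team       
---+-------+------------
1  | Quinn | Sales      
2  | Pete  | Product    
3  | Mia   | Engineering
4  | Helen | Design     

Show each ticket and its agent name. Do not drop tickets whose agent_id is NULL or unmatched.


LEFT JOIN keeps every row from tickets (the left table); where agent_id has no match in agents, the agent columns become NULL. Walk through each ticket:
  - ticket 1 (Null pointer): agent_id=NULL, no match -> kept with NULL
  - ticket 2 (Wrong total): agent_id=2 -> matches Pete
  - ticket 3 (Missing icon): agent_id=4 -> matches Helen
  - ticket 4 (Export error): agent_id=NULL, no match -> kept with NULL
  - ticket 5 (Bad redirect): agent_id=2 -> matches Pete
  - ticket 6 (Stale cache): agent_id=2 -> matches Pete
All 6 rows appear; 2 have NULL agent.

SQL:
SELECT a.title, b.name AS agent
FROM tickets a
LEFT JOIN agents b ON a.agent_id = b.id

Result:
title        | agent
-------------+------
Null pointer | NULL 
Wrong total  | Pete 
Missing icon | Helen
Export error | NULL 
Bad redirect | Pete 
Stale cache  | Pete 


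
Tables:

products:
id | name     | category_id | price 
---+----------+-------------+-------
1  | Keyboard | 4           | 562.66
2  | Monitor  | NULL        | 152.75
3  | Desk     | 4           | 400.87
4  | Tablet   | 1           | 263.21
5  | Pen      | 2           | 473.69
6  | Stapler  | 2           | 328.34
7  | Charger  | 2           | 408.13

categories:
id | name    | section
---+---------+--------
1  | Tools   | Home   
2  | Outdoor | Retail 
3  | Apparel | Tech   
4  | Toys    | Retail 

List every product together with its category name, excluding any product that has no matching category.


INNER JOIN keeps only products rows whose category_id matches an id in categories. Walk through each product:
  - product 1 (Keyboard): category_id=4 -> matches Toys
  - product 2 (Monitor): category_id=NULL, no match -> dropped
  - product 3 (Desk): category_id=4 -> matches Toys
  - product 4 (Tablet): category_id=1 -> matches Tools
  - product 5 (Pen): category_id=2 -> matches Outdoor
  - product 6 (Stapler): category_id=2 -> matches Outdoor
  - product 7 (Charger): category_id=2 -> matches Outdoor
So 1 of 7 rows is dropped.

SQL:
SELECT a.name, b.name AS category
FROM products a
INNER JOIN categories b ON a.category_id = b.id

Result:
name     | category
---------+---------
Keyboard | Toys    
Desk     | Toys    
Tablet   | Tools   
Pen      | Outdoor 
Stapler  | Outdoor 
Charger  | Outdoor 


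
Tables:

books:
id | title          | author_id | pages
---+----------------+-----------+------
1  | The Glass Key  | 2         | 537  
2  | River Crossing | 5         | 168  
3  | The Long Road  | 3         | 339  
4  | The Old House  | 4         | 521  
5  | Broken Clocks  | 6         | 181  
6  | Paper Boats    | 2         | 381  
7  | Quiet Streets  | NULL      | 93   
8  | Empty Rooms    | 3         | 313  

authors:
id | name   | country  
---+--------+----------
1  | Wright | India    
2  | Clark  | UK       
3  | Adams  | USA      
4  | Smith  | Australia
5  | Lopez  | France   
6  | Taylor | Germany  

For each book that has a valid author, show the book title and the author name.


INNER JOIN keeps only books rows whose author_id matches an id in authors. Walk through each book:
  - book 1 (The Glass Key): author_id=2 -> matches Clark
  - book 2 (River Crossing): author_id=5 -> matches Lopez
  - book 3 (The Long Road): author_id=3 -> matches Adams
  - book 4 (The Old House): author_id=4 -> matches Smith
  - book 5 (Broken Clocks): author_id=6 -> matches Taylor
  - book 6 (Paper Boats): author_id=2 -> matches Clark
  - book 7 (Quiet Streets): author_id=NULL, no match -> dropped
  - book 8 (Empty Rooms): author_id=3 -> matches Adams
So 1 of 8 rows is dropped.

SQL:
SELECT a.title, b.name AS author
FROM books a
INNER JOIN authors b ON a.author_id = b.id

Result:
title          | author
---------------+-------
The Glass Key  | Clark 
River Crossing | Lopez 
The Long Road  | Adams 
The Old House  | Smith 
Broken Clocks  | Taylor
Paper Boats    | Clark 
Empty Rooms    | Adams 
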